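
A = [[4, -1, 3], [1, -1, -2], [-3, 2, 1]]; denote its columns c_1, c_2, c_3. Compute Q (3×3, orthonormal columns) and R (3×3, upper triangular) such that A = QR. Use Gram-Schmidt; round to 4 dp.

Q = [[0.7845, 0.5967, -0.1690], [0.1961, -0.4972, -0.8452], [-0.5883, 0.6298, -0.5071]], R = [[5.0990, -2.1573, 1.3728], [0.0000, 1.1602, 3.4144], [0.0000, 0.0000, 0.6761]]

q_1 = c_1/‖c_1‖ = (4, 1, -3)/5.0990 = (0.7845, 0.1961, -0.5883).
r_{12} = q_1·c_2 = -2.1573.
u_2 = c_2 + 2.1573·q_1 = (0.6923, -0.5769, 0.7308).
‖u_2‖ = 1.1602, so q_2 = (0.5967, -0.4972, 0.6298).
r_{13} = q_1·c_3 = 1.3728; r_{23} = q_2·c_3 = 3.4144.
u_3 = c_3 − 1.3728·q_1 − 3.4144·q_2 = (-0.1143, -0.5714, -0.3429).
‖u_3‖ = 0.6761, so q_3 = (-0.1690, -0.8452, -0.5071).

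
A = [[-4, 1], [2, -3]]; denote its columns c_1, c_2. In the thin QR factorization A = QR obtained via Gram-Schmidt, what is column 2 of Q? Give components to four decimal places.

q_2 = (-0.4472, -0.8944)

c_1 = (-4, 2); ‖c_1‖ = 4.4721, so q_1 = (-0.8944, 0.4472).
q_1·c_2 = (-0.8944)·1 + 0.4472·(-3) = -2.2361.
u_2 = c_2 + 2.2361·q_1 = (-1.0000, -2.0000).
‖u_2‖ = 2.2361, so q_2 = (-0.4472, -0.8944).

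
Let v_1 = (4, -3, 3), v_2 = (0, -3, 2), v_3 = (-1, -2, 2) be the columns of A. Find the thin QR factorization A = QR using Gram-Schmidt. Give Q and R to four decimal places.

v_1 = (4, -3, 3); ‖v_1‖ = 5.8310, so e_1 = (0.6860, -0.5145, 0.5145).
e_1·v_2 = 0.6860·0 + (-0.5145)·(-3) + 0.5145·2 = 2.5725.
u_2 = v_2 − 2.5725·e_1 = (-1.7647, -1.6765, 0.6765).
‖u_2‖ = 2.5263, so e_2 = (-0.6985, -0.6636, 0.2678).
e_1·v_3 = 0.6860·(-1) + (-0.5145)·(-2) + 0.5145·2 = 1.3720; e_2·v_3 = (-0.6985)·(-1) + (-0.6636)·(-2) + 0.2678·2 = 2.5613.
u_3 = v_3 − 1.3720·e_1 − 2.5613·e_2 = (-0.1521, 0.4055, 0.6083).
‖u_3‖ = 0.7467, so e_3 = (-0.2037, 0.5431, 0.8146).

Q = [[0.6860, -0.6985, -0.2037], [-0.5145, -0.6636, 0.5431], [0.5145, 0.2678, 0.8146]], R = [[5.8310, 2.5725, 1.3720], [0.0000, 2.5263, 2.5613], [0.0000, 0.0000, 0.7467]]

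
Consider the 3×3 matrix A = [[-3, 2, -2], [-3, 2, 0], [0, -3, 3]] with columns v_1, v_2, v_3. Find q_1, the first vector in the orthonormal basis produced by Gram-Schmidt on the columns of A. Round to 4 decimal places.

v_1 = (-3, -3, 0); ‖v_1‖ = 4.2426, so q_1 = (-0.7071, -0.7071, 0.0000).

q_1 = (-0.7071, -0.7071, 0.0000)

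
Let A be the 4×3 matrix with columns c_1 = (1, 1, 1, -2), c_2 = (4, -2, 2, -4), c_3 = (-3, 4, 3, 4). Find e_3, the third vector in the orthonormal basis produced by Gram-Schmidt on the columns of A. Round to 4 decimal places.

c_1 = (1, 1, 1, -2); ‖c_1‖ = 2.6458, so e_1 = (0.3780, 0.3780, 0.3780, -0.7559).
e_1·c_2 = 0.3780·4 + 0.3780·(-2) + 0.3780·2 + (-0.7559)·(-4) = 4.5356.
u_2 = c_2 − 4.5356·e_1 = (2.2857, -3.7143, 0.2857, -0.5714).
‖u_2‖ = 4.4078, so e_2 = (0.5186, -0.8427, 0.0648, -0.1296).
e_1·c_3 = 0.3780·(-3) + 0.3780·4 + 0.3780·3 + (-0.7559)·4 = -1.5119; e_2·c_3 = 0.5186·(-3) + (-0.8427)·4 + 0.0648·3 + (-0.1296)·4 = -5.2505.
u_3 = c_3 + 1.5119·e_1 + 5.2505·e_2 = (0.2941, 0.1471, 3.9118, 2.1765).
‖u_3‖ = 4.4885, so e_3 = (0.0655, 0.0328, 0.8715, 0.4849).

e_3 = (0.0655, 0.0328, 0.8715, 0.4849)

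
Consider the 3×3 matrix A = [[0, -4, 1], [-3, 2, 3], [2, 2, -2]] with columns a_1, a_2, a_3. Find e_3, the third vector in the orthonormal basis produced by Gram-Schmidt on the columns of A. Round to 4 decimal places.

a_1 = (0, -3, 2); ‖a_1‖ = 3.6056, so e_1 = (0.0000, -0.8321, 0.5547).
e_1·a_2 = 0.0000·(-4) + (-0.8321)·2 + 0.5547·2 = -0.5547.
u_2 = a_2 + 0.5547·e_1 = (-4.0000, 1.5385, 2.3077).
‖u_2‖ = 4.8675, so e_2 = (-0.8218, 0.3161, 0.4741).
e_1·a_3 = 0.0000·1 + (-0.8321)·3 + 0.5547·(-2) = -3.6056; e_2·a_3 = (-0.8218)·1 + 0.3161·3 + 0.4741·(-2) = -0.8218.
u_3 = a_3 + 3.6056·e_1 + 0.8218·e_2 = (0.3247, 0.2597, 0.3896).
‖u_3‖ = 0.5698, so e_3 = (0.5698, 0.4558, 0.6838).

e_3 = (0.5698, 0.4558, 0.6838)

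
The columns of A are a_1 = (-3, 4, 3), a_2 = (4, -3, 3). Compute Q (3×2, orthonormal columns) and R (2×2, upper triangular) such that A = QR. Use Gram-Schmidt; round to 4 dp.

a_1 = (-3, 4, 3); ‖a_1‖ = 5.8310, so q_1 = (-0.5145, 0.6860, 0.5145).
q_1·a_2 = (-0.5145)·4 + 0.6860·(-3) + 0.5145·3 = -2.5725.
u_2 = a_2 + 2.5725·q_1 = (2.6765, -1.2353, 4.3235).
‖u_2‖ = 5.2328, so q_2 = (0.5115, -0.2361, 0.8262).

Q = [[-0.5145, 0.5115], [0.6860, -0.2361], [0.5145, 0.8262]], R = [[5.8310, -2.5725], [0.0000, 5.2328]]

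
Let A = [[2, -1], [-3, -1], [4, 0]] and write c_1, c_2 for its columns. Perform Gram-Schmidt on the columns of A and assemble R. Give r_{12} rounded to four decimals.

r_{12} = 0.1857

c_1 = (2, -3, 4); ‖c_1‖ = 5.3852, so e_1 = (0.3714, -0.5571, 0.7428).
r_{12} = e_1·c_2 = 0.1857.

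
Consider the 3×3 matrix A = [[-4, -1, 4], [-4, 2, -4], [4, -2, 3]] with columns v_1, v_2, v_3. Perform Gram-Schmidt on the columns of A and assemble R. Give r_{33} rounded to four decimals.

r_{33} = 0.7071

v_1 = (-4, -4, 4); ‖v_1‖ = 6.9282, so q_1 = (-0.5774, -0.5774, 0.5774).
q_1·v_2 = (-0.5774)·(-1) + (-0.5774)·2 + 0.5774·(-2) = -1.7321.
u_2 = v_2 + 1.7321·q_1 = (-2.0000, 1.0000, -1.0000).
‖u_2‖ = 2.4495, so q_2 = (-0.8165, 0.4082, -0.4082).
q_1·v_3 = (-0.5774)·4 + (-0.5774)·(-4) + 0.5774·3 = 1.7321; q_2·v_3 = (-0.8165)·4 + 0.4082·(-4) + (-0.4082)·3 = -6.1237.
u_3 = v_3 − 1.7321·q_1 + 6.1237·q_2 = (0.0000, -0.5000, -0.5000).
r_{33} = ‖u_3‖ = 0.7071.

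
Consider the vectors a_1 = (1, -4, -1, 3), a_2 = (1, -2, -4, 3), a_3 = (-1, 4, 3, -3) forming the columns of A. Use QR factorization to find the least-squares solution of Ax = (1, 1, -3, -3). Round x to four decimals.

a_1 = (1, -4, -1, 3); ‖a_1‖ = 5.1962, so q_1 = (0.1925, -0.7698, -0.1925, 0.5774).
q_1·a_2 = 0.1925·1 + (-0.7698)·(-2) + (-0.1925)·(-4) + 0.5774·3 = 4.2339.
u_2 = a_2 − 4.2339·q_1 = (0.1852, 1.2593, -3.1852, 0.5556).
‖u_2‖ = 3.4748, so q_2 = (0.0533, 0.3624, -0.9167, 0.1599).
q_1·a_3 = 0.1925·(-1) + (-0.7698)·4 + (-0.1925)·3 + 0.5774·(-3) = -5.5811; q_2·a_3 = 0.0533·(-1) + 0.3624·4 + (-0.9167)·3 + 0.1599·(-3) = -1.8333.
u_3 = a_3 + 5.5811·q_1 + 1.8333·q_2 = (0.1718, 0.3681, 0.2454, 0.5153).
‖u_3‖ = 0.7006, so q_3 = (0.2452, 0.5254, 0.3503, 0.7356).
Qᵀb = (-1.7321, 2.6860, -2.4870).
Back-substitute: x_3 = -2.4870/0.7006 = -3.5500.
x_2 = (2.6860 + 1.8333·(-3.5500))/3.4748 = -1.1000.
x_1 = (-1.7321 − 4.2339·(-1.1000) + 5.5811·(-3.5500))/5.1962 = -3.2500.

x = (-3.2500, -1.1000, -3.5500)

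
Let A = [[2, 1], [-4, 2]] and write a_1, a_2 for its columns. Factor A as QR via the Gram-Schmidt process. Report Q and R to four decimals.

q_1 = a_1/‖a_1‖ = (2, -4)/4.4721 = (0.4472, -0.8944).
r_{12} = q_1·a_2 = -1.3416.
u_2 = a_2 + 1.3416·q_1 = (1.6000, 0.8000).
‖u_2‖ = 1.7889, so q_2 = (0.8944, 0.4472).

Q = [[0.4472, 0.8944], [-0.8944, 0.4472]], R = [[4.4721, -1.3416], [0.0000, 1.7889]]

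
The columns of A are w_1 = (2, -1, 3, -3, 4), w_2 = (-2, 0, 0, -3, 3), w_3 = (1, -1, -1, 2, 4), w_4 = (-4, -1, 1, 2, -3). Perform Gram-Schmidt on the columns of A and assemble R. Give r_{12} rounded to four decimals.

r_{12} = 2.7222

w_1 = (2, -1, 3, -3, 4); ‖w_1‖ = 6.2450, so e_1 = (0.3203, -0.1601, 0.4804, -0.4804, 0.6405).
r_{12} = e_1·w_2 = 2.7222.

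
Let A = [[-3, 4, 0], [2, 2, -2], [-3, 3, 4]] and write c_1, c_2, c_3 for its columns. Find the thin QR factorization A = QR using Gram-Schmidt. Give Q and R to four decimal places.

e_1 = c_1/‖c_1‖ = (-3, 2, -3)/4.6904 = (-0.6396, 0.4264, -0.6396).
r_{12} = e_1·c_2 = -3.6244.
u_2 = c_2 + 3.6244·e_1 = (1.6818, 3.5455, 0.6818).
‖u_2‖ = 3.9829, so e_2 = (0.4223, 0.8902, 0.1712).
r_{13} = e_1·c_3 = -3.4112; r_{23} = e_2·c_3 = -1.0956.
u_3 = c_3 + 3.4112·e_1 + 1.0956·e_2 = (-1.7192, 0.4298, 2.0057).
‖u_3‖ = 2.6764, so e_3 = (-0.6423, 0.1606, 0.7494).

Q = [[-0.6396, 0.4223, -0.6423], [0.4264, 0.8902, 0.1606], [-0.6396, 0.1712, 0.7494]], R = [[4.6904, -3.6244, -3.4112], [0.0000, 3.9829, -1.0956], [0.0000, 0.0000, 2.6764]]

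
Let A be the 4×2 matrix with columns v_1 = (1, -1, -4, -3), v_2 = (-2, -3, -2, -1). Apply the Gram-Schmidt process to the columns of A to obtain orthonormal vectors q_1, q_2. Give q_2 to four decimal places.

q_2 = (-0.6868, -0.7180, -0.0624, 0.0937)

v_1 = (1, -1, -4, -3); ‖v_1‖ = 5.1962, so q_1 = (0.1925, -0.1925, -0.7698, -0.5774).
q_1·v_2 = 0.1925·(-2) + (-0.1925)·(-3) + (-0.7698)·(-2) + (-0.5774)·(-1) = 2.3094.
u_2 = v_2 − 2.3094·q_1 = (-2.4444, -2.5556, -0.2222, 0.3333).
‖u_2‖ = 3.5590, so q_2 = (-0.6868, -0.7180, -0.0624, 0.0937).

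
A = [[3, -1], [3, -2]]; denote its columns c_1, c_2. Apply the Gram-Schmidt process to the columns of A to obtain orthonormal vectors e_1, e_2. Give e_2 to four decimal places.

e_1 = c_1/‖c_1‖ = (3, 3)/4.2426 = (0.7071, 0.7071).
r_{12} = e_1·c_2 = -2.1213.
u_2 = c_2 + 2.1213·e_1 = (0.5000, -0.5000).
‖u_2‖ = 0.7071, so e_2 = (0.7071, -0.7071).

e_2 = (0.7071, -0.7071)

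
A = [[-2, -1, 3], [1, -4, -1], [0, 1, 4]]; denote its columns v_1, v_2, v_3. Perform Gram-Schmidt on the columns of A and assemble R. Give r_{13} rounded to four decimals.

r_{13} = -3.1305

v_1 = (-2, 1, 0); ‖v_1‖ = 2.2361, so q_1 = (-0.8944, 0.4472, 0.0000).
r_{13} = q_1·v_3 = -3.1305.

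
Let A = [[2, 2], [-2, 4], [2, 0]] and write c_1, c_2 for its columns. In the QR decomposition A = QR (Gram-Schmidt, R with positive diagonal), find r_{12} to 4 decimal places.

c_1 = (2, -2, 2); ‖c_1‖ = 3.4641, so q_1 = (0.5774, -0.5774, 0.5774).
r_{12} = q_1·c_2 = -1.1547.

r_{12} = -1.1547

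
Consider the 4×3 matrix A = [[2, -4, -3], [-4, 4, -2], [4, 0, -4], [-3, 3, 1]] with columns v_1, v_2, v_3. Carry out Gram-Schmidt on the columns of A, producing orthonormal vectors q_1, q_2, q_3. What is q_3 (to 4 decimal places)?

q_1 = v_1/‖v_1‖ = (2, -4, 4, -3)/6.7082 = (0.2981, -0.5963, 0.5963, -0.4472).
r_{12} = q_1·v_2 = -4.9193.
u_2 = v_2 + 4.9193·q_1 = (-2.5333, 1.0667, 2.9333, 0.8000).
‖u_2‖ = 4.0988, so q_2 = (-0.6181, 0.2602, 0.7157, 0.1952).
r_{13} = q_1·v_3 = -2.5342; r_{23} = q_2·v_3 = -1.3337.
u_3 = v_3 + 2.5342·q_1 + 1.3337·q_2 = (-3.0688, -3.1640, -1.5344, 0.1270).
‖u_3‖ = 4.6689, so q_3 = (-0.6573, -0.6777, -0.3286, 0.0272).

q_3 = (-0.6573, -0.6777, -0.3286, 0.0272)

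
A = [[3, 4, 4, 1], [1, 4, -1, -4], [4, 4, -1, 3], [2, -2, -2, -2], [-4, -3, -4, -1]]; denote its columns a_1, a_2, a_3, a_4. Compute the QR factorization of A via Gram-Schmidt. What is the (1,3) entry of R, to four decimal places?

r_{13} = 2.8014

a_1 = (3, 1, 4, 2, -4); ‖a_1‖ = 6.7823, so q_1 = (0.4423, 0.1474, 0.5898, 0.2949, -0.5898).
r_{13} = q_1·a_3 = 2.8014.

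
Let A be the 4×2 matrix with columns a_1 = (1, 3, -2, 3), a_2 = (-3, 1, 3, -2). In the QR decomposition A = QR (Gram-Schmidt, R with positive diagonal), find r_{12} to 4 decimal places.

e_1 = a_1/‖a_1‖ = (1, 3, -2, 3)/4.7958 = (0.2085, 0.6255, -0.4170, 0.6255).
r_{12} = e_1·a_2 = -2.5022.

r_{12} = -2.5022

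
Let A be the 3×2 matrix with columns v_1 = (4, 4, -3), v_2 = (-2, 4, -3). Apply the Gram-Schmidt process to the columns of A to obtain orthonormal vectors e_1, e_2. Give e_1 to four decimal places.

e_1 = (0.6247, 0.6247, -0.4685)

e_1 = v_1/‖v_1‖ = (4, 4, -3)/6.4031 = (0.6247, 0.6247, -0.4685).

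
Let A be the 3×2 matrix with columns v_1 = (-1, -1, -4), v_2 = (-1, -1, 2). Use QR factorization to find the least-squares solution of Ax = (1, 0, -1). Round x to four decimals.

x = (0.0000, -0.5000)

v_1 = (-1, -1, -4); ‖v_1‖ = 4.2426, so e_1 = (-0.2357, -0.2357, -0.9428).
e_1·v_2 = (-0.2357)·(-1) + (-0.2357)·(-1) + (-0.9428)·2 = -1.4142.
u_2 = v_2 + 1.4142·e_1 = (-1.3333, -1.3333, 0.6667).
‖u_2‖ = 2.0000, so e_2 = (-0.6667, -0.6667, 0.3333).
Qᵀb = (0.7071, -1.0000).
Back-substitute: x_2 = -1.0000/2.0000 = -0.5000.
x_1 = (0.7071 + 1.4142·(-0.5000))/4.2426 = 0.0000.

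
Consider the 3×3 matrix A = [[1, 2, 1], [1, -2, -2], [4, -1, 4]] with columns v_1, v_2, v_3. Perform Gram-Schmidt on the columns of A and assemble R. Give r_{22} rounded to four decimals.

v_1 = (1, 1, 4); ‖v_1‖ = 4.2426, so q_1 = (0.2357, 0.2357, 0.9428).
q_1·v_2 = 0.2357·2 + 0.2357·(-2) + 0.9428·(-1) = -0.9428.
u_2 = v_2 + 0.9428·q_1 = (2.2222, -1.7778, -0.1111).
r_{22} = ‖u_2‖ = 2.8480.

r_{22} = 2.8480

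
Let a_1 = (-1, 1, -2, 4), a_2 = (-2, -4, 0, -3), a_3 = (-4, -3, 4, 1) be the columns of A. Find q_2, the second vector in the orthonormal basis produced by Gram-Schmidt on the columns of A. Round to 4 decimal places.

q_2 = (-0.5882, -0.7504, -0.2839, -0.1014)

a_1 = (-1, 1, -2, 4); ‖a_1‖ = 4.6904, so q_1 = (-0.2132, 0.2132, -0.4264, 0.8528).
q_1·a_2 = (-0.2132)·(-2) + 0.2132·(-4) + (-0.4264)·0 + 0.8528·(-3) = -2.9848.
u_2 = a_2 + 2.9848·q_1 = (-2.6364, -3.3636, -1.2727, -0.4545).
‖u_2‖ = 4.4823, so q_2 = (-0.5882, -0.7504, -0.2839, -0.1014).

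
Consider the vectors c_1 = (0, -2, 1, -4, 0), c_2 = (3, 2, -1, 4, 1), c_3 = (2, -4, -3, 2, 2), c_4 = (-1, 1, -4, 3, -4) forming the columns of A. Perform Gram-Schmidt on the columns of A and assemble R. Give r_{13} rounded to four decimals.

r_{13} = -0.6547

c_1 = (0, -2, 1, -4, 0); ‖c_1‖ = 4.5826, so e_1 = (0.0000, -0.4364, 0.2182, -0.8729, 0.0000).
r_{13} = e_1·c_3 = -0.6547.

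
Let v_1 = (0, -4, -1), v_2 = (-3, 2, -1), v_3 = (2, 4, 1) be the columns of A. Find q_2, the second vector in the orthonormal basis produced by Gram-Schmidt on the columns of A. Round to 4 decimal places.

q_2 = (-0.8997, 0.1059, -0.4234)

v_1 = (0, -4, -1); ‖v_1‖ = 4.1231, so q_1 = (0.0000, -0.9701, -0.2425).
q_1·v_2 = 0.0000·(-3) + (-0.9701)·2 + (-0.2425)·(-1) = -1.6977.
u_2 = v_2 + 1.6977·q_1 = (-3.0000, 0.3529, -1.4118).
‖u_2‖ = 3.3343, so q_2 = (-0.8997, 0.1059, -0.4234).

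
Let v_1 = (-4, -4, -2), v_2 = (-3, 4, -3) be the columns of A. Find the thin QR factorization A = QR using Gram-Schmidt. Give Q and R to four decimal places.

v_1 = (-4, -4, -2); ‖v_1‖ = 6.0000, so q_1 = (-0.6667, -0.6667, -0.3333).
q_1·v_2 = (-0.6667)·(-3) + (-0.6667)·4 + (-0.3333)·(-3) = 0.3333.
u_2 = v_2 − 0.3333·q_1 = (-2.7778, 4.2222, -2.8889).
‖u_2‖ = 5.8214, so q_2 = (-0.4772, 0.7253, -0.4963).

Q = [[-0.6667, -0.4772], [-0.6667, 0.7253], [-0.3333, -0.4963]], R = [[6.0000, 0.3333], [0.0000, 5.8214]]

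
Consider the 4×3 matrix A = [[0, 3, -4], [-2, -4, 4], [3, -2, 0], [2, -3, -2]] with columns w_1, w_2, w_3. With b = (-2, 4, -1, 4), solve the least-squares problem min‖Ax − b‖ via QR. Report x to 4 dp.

x = (-1.0198, -1.3757, -0.7362)

w_1 = (0, -2, 3, 2); ‖w_1‖ = 4.1231, so e_1 = (0.0000, -0.4851, 0.7276, 0.4851).
e_1·w_2 = 0.0000·3 + (-0.4851)·(-4) + 0.7276·(-2) + 0.4851·(-3) = -0.9701.
u_2 = w_2 + 0.9701·e_1 = (3.0000, -4.4706, -1.2941, -2.5294).
‖u_2‖ = 6.0876, so e_2 = (0.4928, -0.7344, -0.2126, -0.4155).
e_1·w_3 = 0.0000·(-4) + (-0.4851)·4 + 0.7276·0 + 0.4851·(-2) = -2.9104; e_2·w_3 = 0.4928·(-4) + (-0.7344)·4 + (-0.2126)·0 + (-0.4155)·(-2) = -4.0777.
u_3 = w_3 + 2.9104·e_1 + 4.0777·e_2 = (-1.9905, -0.4063, 1.2508, -2.2825).
‖u_3‖ = 3.3018, so e_3 = (-0.6029, -0.1231, 0.3788, -0.6913).
Qᵀb = (-0.7276, -5.3725, -2.4306).
Back-substitute: x_3 = -2.4306/3.3018 = -0.7362.
x_2 = (-5.3725 + 4.0777·(-0.7362))/6.0876 = -1.3757.
x_1 = (-0.7276 + 0.9701·(-1.3757) + 2.9104·(-0.7362))/4.1231 = -1.0198.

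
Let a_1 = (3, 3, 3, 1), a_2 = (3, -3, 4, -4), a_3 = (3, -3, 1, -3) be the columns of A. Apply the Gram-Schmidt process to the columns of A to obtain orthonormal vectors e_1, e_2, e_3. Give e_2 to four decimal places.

e_2 = (0.3102, -0.5584, 0.4550, -0.6204)

a_1 = (3, 3, 3, 1); ‖a_1‖ = 5.2915, so e_1 = (0.5669, 0.5669, 0.5669, 0.1890).
e_1·a_2 = 0.5669·3 + 0.5669·(-3) + 0.5669·4 + 0.1890·(-4) = 1.5119.
u_2 = a_2 − 1.5119·e_1 = (2.1429, -3.8571, 3.1429, -4.2857).
‖u_2‖ = 6.9076, so e_2 = (0.3102, -0.5584, 0.4550, -0.6204).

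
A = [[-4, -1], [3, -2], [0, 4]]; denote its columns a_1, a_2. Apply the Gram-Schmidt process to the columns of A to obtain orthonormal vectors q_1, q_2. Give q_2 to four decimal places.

a_1 = (-4, 3, 0); ‖a_1‖ = 5.0000, so q_1 = (-0.8000, 0.6000, 0.0000).
q_1·a_2 = (-0.8000)·(-1) + 0.6000·(-2) + 0.0000·4 = -0.4000.
u_2 = a_2 + 0.4000·q_1 = (-1.3200, -1.7600, 4.0000).
‖u_2‖ = 4.5651, so q_2 = (-0.2892, -0.3855, 0.8762).

q_2 = (-0.2892, -0.3855, 0.8762)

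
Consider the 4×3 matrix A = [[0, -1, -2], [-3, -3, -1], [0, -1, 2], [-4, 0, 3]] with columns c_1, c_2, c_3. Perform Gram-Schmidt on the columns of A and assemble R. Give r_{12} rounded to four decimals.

c_1 = (0, -3, 0, -4); ‖c_1‖ = 5.0000, so e_1 = (0.0000, -0.6000, 0.0000, -0.8000).
r_{12} = e_1·c_2 = 1.8000.

r_{12} = 1.8000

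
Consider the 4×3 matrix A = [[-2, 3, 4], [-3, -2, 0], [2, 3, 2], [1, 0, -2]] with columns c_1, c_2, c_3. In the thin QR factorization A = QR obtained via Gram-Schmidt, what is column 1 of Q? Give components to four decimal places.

c_1 = (-2, -3, 2, 1); ‖c_1‖ = 4.2426, so q_1 = (-0.4714, -0.7071, 0.4714, 0.2357).

q_1 = (-0.4714, -0.7071, 0.4714, 0.2357)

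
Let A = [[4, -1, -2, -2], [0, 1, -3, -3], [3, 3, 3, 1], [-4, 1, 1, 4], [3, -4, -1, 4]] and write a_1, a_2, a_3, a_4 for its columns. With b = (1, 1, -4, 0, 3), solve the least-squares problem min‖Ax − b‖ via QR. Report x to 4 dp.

a_1 = (4, 0, 3, -4, 3); ‖a_1‖ = 7.0711, so q_1 = (0.5657, 0.0000, 0.4243, -0.5657, 0.4243).
q_1·a_2 = 0.5657·(-1) + 0.0000·1 + 0.4243·3 + (-0.5657)·1 + 0.4243·(-4) = -1.5556.
u_2 = a_2 + 1.5556·q_1 = (-0.1200, 1.0000, 3.6600, 0.1200, -3.3400).
‖u_2‖ = 5.0577, so q_2 = (-0.0237, 0.1977, 0.7237, 0.0237, -0.6604).
q_1·a_3 = 0.5657·(-2) + 0.0000·(-3) + 0.4243·3 + (-0.5657)·1 + 0.4243·(-1) = -0.8485; q_2·a_3 = (-0.0237)·(-2) + 0.1977·(-3) + 0.7237·3 + 0.0237·1 + (-0.6604)·(-1) = 2.3094.
u_3 = a_3 + 0.8485·q_1 − 2.3094·q_2 = (-1.4652, -3.4566, 1.6888, 0.4652, 0.8851).
‖u_3‖ = 4.2364, so q_3 = (-0.3459, -0.8159, 0.3986, 0.1098, 0.2089).
q_1·a_4 = 0.5657·(-2) + 0.0000·(-3) + 0.4243·1 + (-0.5657)·4 + 0.4243·4 = -1.2728; q_2·a_4 = (-0.0237)·(-2) + 0.1977·(-3) + 0.7237·1 + 0.0237·4 + (-0.6604)·4 = -2.3687; q_3·a_4 = (-0.3459)·(-2) + (-0.8159)·(-3) + 0.3986·1 + 0.1098·4 + 0.2089·4 = 4.8131.
u_4 = a_4 + 1.2728·q_1 + 2.3687·q_2 − 4.8131·q_3 = (0.3285, 1.3955, 1.3354, 2.8077, 1.9702).
‖u_4‖ = 3.9501, so q_4 = (0.0832, 0.3533, 0.3381, 0.7108, 0.4988).
Qᵀb = (0.1414, -4.7018, -2.1296, 0.5805).
Back-substitute: x_4 = 0.5805/3.9501 = 0.1470.
x_3 = (-2.1296 − 4.8131·0.1470)/4.2364 = -0.6697.
x_2 = (-4.7018 − 2.3094·(-0.6697) + 2.3687·0.1470)/5.0577 = -0.5550.
x_1 = (0.1414 + 1.5556·(-0.5550) + 0.8485·(-0.6697) + 1.2728·0.1470)/7.0711 = -0.1560.

x = (-0.1560, -0.5550, -0.6697, 0.1470)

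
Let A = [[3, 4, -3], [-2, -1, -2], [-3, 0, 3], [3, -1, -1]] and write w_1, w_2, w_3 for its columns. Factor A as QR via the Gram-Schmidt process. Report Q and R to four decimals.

e_1 = w_1/‖w_1‖ = (3, -2, -3, 3)/5.5678 = (0.5388, -0.3592, -0.5388, 0.5388).
r_{12} = e_1·w_2 = 1.9757.
u_2 = w_2 − 1.9757·e_1 = (2.9355, -0.2903, 1.0645, -2.0645).
‖u_2‖ = 3.7546, so e_2 = (0.7818, -0.0773, 0.2835, -0.5499).
r_{13} = e_1·w_3 = -3.0533; r_{23} = e_2·w_3 = -0.7904.
u_3 = w_3 + 3.0533·e_1 + 0.7904·e_2 = (-0.7368, -3.1579, 1.5789, 0.2105).
‖u_3‖ = 3.6128, so e_3 = (-0.2040, -0.8741, 0.4370, 0.0583).

Q = [[0.5388, 0.7818, -0.2040], [-0.3592, -0.0773, -0.8741], [-0.5388, 0.2835, 0.4370], [0.5388, -0.5499, 0.0583]], R = [[5.5678, 1.9757, -3.0533], [0.0000, 3.7546, -0.7904], [0.0000, 0.0000, 3.6128]]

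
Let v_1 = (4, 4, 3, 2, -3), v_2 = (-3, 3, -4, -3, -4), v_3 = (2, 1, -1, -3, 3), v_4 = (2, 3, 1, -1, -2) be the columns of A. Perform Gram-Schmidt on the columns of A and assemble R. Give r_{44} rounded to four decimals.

v_1 = (4, 4, 3, 2, -3); ‖v_1‖ = 7.3485, so e_1 = (0.5443, 0.5443, 0.4082, 0.2722, -0.4082).
e_1·v_2 = 0.5443·(-3) + 0.5443·3 + 0.4082·(-4) + 0.2722·(-3) + (-0.4082)·(-4) = -0.8165.
u_2 = v_2 + 0.8165·e_1 = (-2.5556, 3.4444, -3.6667, -2.7778, -4.3333).
‖u_2‖ = 7.6376, so e_2 = (-0.3346, 0.4510, -0.4801, -0.3637, -0.5674).
e_1·v_3 = 0.5443·2 + 0.5443·1 + 0.4082·(-1) + 0.2722·(-3) + (-0.4082)·3 = -0.8165; e_2·v_3 = (-0.3346)·2 + 0.4510·1 + (-0.4801)·(-1) + (-0.3637)·(-3) + (-0.5674)·3 = -0.3491.
u_3 = v_3 + 0.8165·e_1 + 0.3491·e_2 = (2.3276, 1.6019, -0.8343, -2.9048, 2.4686).
‖u_3‖ = 4.8178, so e_3 = (0.4831, 0.3325, -0.1732, -0.6029, 0.5124).
e_1·v_4 = 0.5443·2 + 0.5443·3 + 0.4082·1 + 0.2722·(-1) + (-0.4082)·(-2) = 3.6742; e_2·v_4 = (-0.3346)·2 + 0.4510·3 + (-0.4801)·1 + (-0.3637)·(-1) + (-0.5674)·(-2) = 1.7021; e_3·v_4 = 0.4831·2 + 0.3325·3 + (-0.1732)·1 + (-0.6029)·(-1) + 0.5124·(-2) = 1.3687.
u_4 = v_4 − 3.6742·e_1 − 1.7021·e_2 − 1.3687·e_3 = (-0.0917, -0.2227, 0.5542, -0.5557, -0.2356).
r_{44} = ‖u_4‖ = 0.8541.

r_{44} = 0.8541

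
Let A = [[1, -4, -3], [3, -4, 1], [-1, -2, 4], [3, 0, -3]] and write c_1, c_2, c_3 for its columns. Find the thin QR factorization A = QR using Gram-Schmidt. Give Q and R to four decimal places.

q_1 = c_1/‖c_1‖ = (1, 3, -1, 3)/4.4721 = (0.2236, 0.6708, -0.2236, 0.6708).
r_{12} = q_1·c_2 = -3.1305.
u_2 = c_2 + 3.1305·q_1 = (-3.3000, -1.9000, -2.7000, 2.1000).
‖u_2‖ = 5.1186, so q_2 = (-0.6447, -0.3712, -0.5275, 0.4103).
r_{13} = q_1·c_3 = -2.9069; r_{23} = q_2·c_3 = -1.7778.
u_3 = c_3 + 2.9069·q_1 + 1.7778·q_2 = (-3.4962, 2.2901, 2.4122, -0.3206).
‖u_3‖ = 4.8362, so q_3 = (-0.7229, 0.4735, 0.4988, -0.0663).

Q = [[0.2236, -0.6447, -0.7229], [0.6708, -0.3712, 0.4735], [-0.2236, -0.5275, 0.4988], [0.6708, 0.4103, -0.0663]], R = [[4.4721, -3.1305, -2.9069], [0.0000, 5.1186, -1.7778], [0.0000, 0.0000, 4.8362]]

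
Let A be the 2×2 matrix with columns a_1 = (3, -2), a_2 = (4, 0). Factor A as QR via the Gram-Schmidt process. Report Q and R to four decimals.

Q = [[0.8321, 0.5547], [-0.5547, 0.8321]], R = [[3.6056, 3.3282], [0.0000, 2.2188]]

a_1 = (3, -2); ‖a_1‖ = 3.6056, so q_1 = (0.8321, -0.5547).
q_1·a_2 = 0.8321·4 + (-0.5547)·0 = 3.3282.
u_2 = a_2 − 3.3282·q_1 = (1.2308, 1.8462).
‖u_2‖ = 2.2188, so q_2 = (0.5547, 0.8321).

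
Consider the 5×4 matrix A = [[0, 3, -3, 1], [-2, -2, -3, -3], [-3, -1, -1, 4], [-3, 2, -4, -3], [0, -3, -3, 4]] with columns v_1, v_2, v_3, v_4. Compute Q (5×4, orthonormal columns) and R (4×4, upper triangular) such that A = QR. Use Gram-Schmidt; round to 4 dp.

Q = [[0.0000, 0.5778, -0.5702, 0.3390], [-0.4264, -0.3677, -0.2519, -0.5652], [-0.6396, -0.1663, 0.3691, 0.6216], [-0.6396, 0.4115, -0.2011, -0.2448], [0.0000, -0.5778, -0.6594, 0.3454]], R = [[4.6904, 0.2132, 4.4772, 0.6396], [0.0000, 5.1918, -0.3765, -2.5302], [0.0000, 0.0000, 4.8798, -0.3722], [0.0000, 0.0000, 0.0000, 6.6370]]

v_1 = (0, -2, -3, -3, 0); ‖v_1‖ = 4.6904, so q_1 = (0.0000, -0.4264, -0.6396, -0.6396, 0.0000).
q_1·v_2 = 0.0000·3 + (-0.4264)·(-2) + (-0.6396)·(-1) + (-0.6396)·2 + 0.0000·(-3) = 0.2132.
u_2 = v_2 − 0.2132·q_1 = (3.0000, -1.9091, -0.8636, 2.1364, -3.0000).
‖u_2‖ = 5.1918, so q_2 = (0.5778, -0.3677, -0.1663, 0.4115, -0.5778).
q_1·v_3 = 0.0000·(-3) + (-0.4264)·(-3) + (-0.6396)·(-1) + (-0.6396)·(-4) + 0.0000·(-3) = 4.4772; q_2·v_3 = 0.5778·(-3) + (-0.3677)·(-3) + (-0.1663)·(-1) + 0.4115·(-4) + (-0.5778)·(-3) = -0.3765.
u_3 = v_3 − 4.4772·q_1 + 0.3765·q_2 = (-2.7825, -1.2293, 1.8010, -0.9815, -3.2175).
‖u_3‖ = 4.8798, so q_3 = (-0.5702, -0.2519, 0.3691, -0.2011, -0.6594).
q_1·v_4 = 0.0000·1 + (-0.4264)·(-3) + (-0.6396)·4 + (-0.6396)·(-3) + 0.0000·4 = 0.6396; q_2·v_4 = 0.5778·1 + (-0.3677)·(-3) + (-0.1663)·4 + 0.4115·(-3) + (-0.5778)·4 = -2.5302; q_3·v_4 = (-0.5702)·1 + (-0.2519)·(-3) + 0.3691·4 + (-0.2011)·(-3) + (-0.6594)·4 = -0.3722.
u_4 = v_4 − 0.6396·q_1 + 2.5302·q_2 + 0.3722·q_3 = (2.2498, -3.7514, 4.1256, -1.6246, 2.2925).
‖u_4‖ = 6.6370, so q_4 = (0.3390, -0.5652, 0.6216, -0.2448, 0.3454).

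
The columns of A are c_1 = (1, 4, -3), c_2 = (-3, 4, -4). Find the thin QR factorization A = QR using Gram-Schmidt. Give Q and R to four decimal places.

Q = [[0.1961, -0.9619], [0.7845, 0.0374], [-0.5883, -0.2708]], R = [[5.0990, 4.9029], [0.0000, 4.1184]]

c_1 = (1, 4, -3); ‖c_1‖ = 5.0990, so q_1 = (0.1961, 0.7845, -0.5883).
q_1·c_2 = 0.1961·(-3) + 0.7845·4 + (-0.5883)·(-4) = 4.9029.
u_2 = c_2 − 4.9029·q_1 = (-3.9615, 0.1538, -1.1154).
‖u_2‖ = 4.1184, so q_2 = (-0.9619, 0.0374, -0.2708).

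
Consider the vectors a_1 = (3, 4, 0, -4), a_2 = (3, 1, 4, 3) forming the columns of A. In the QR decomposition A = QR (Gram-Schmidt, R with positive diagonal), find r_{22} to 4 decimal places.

a_1 = (3, 4, 0, -4); ‖a_1‖ = 6.4031, so e_1 = (0.4685, 0.6247, 0.0000, -0.6247).
e_1·a_2 = 0.4685·3 + 0.6247·1 + 0.0000·4 + (-0.6247)·3 = 0.1562.
u_2 = a_2 − 0.1562·e_1 = (2.9268, 0.9024, 4.0000, 3.0976).
r_{22} = ‖u_2‖ = 5.9140.

r_{22} = 5.9140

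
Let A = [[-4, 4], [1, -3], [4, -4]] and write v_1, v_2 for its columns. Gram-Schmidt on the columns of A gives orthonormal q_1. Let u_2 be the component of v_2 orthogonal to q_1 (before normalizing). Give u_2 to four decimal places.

v_1 = (-4, 1, 4); ‖v_1‖ = 5.7446, so q_1 = (-0.6963, 0.1741, 0.6963).
q_1·v_2 = (-0.6963)·4 + 0.1741·(-3) + 0.6963·(-4) = -6.0927.
u_2 = v_2 + 6.0927·q_1 = (-0.2424, -1.9394, 0.2424).

u_2 = (-0.2424, -1.9394, 0.2424)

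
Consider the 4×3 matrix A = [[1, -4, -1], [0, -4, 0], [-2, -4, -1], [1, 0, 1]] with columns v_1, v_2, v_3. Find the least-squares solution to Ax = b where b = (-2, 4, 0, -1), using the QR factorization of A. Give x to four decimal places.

x = (-0.9130, -0.4457, 2.1304)

v_1 = (1, 0, -2, 1); ‖v_1‖ = 2.4495, so e_1 = (0.4082, 0.0000, -0.8165, 0.4082).
e_1·v_2 = 0.4082·(-4) + 0.0000·(-4) + (-0.8165)·(-4) + 0.4082·0 = 1.6330.
u_2 = v_2 − 1.6330·e_1 = (-4.6667, -4.0000, -2.6667, -0.6667).
‖u_2‖ = 6.7330, so e_2 = (-0.6931, -0.5941, -0.3961, -0.0990).
e_1·v_3 = 0.4082·(-1) + 0.0000·0 + (-0.8165)·(-1) + 0.4082·1 = 0.8165; e_2·v_3 = (-0.6931)·(-1) + (-0.5941)·0 + (-0.3961)·(-1) + (-0.0990)·1 = 0.9901.
u_3 = v_3 − 0.8165·e_1 − 0.9901·e_2 = (-0.6471, 0.5882, 0.0588, 0.7647).
‖u_3‖ = 1.1632, so e_3 = (-0.5563, 0.5057, 0.0506, 0.6574).
Qᵀb = (-1.2247, -0.8911, 2.4780).
Back-substitute: x_3 = 2.4780/1.1632 = 2.1304.
x_2 = (-0.8911 − 0.9901·2.1304)/6.7330 = -0.4457.
x_1 = (-1.2247 − 1.6330·(-0.4457) − 0.8165·2.1304)/2.4495 = -0.9130.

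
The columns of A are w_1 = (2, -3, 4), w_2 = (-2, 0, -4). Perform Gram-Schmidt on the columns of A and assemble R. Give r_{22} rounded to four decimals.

r_{22} = 2.4914

w_1 = (2, -3, 4); ‖w_1‖ = 5.3852, so q_1 = (0.3714, -0.5571, 0.7428).
q_1·w_2 = 0.3714·(-2) + (-0.5571)·0 + 0.7428·(-4) = -3.7139.
u_2 = w_2 + 3.7139·q_1 = (-0.6207, -2.0690, -1.2414).
r_{22} = ‖u_2‖ = 2.4914.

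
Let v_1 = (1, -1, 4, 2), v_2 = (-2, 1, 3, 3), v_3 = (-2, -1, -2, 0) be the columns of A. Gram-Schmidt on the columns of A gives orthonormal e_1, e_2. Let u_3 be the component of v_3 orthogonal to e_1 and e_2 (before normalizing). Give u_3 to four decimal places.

u_3 = (-0.9324, -1.8221, -0.4306, 0.4164)

v_1 = (1, -1, 4, 2); ‖v_1‖ = 4.6904, so e_1 = (0.2132, -0.2132, 0.8528, 0.4264).
e_1·v_2 = 0.2132·(-2) + (-0.2132)·1 + 0.8528·3 + 0.4264·3 = 3.1980.
u_2 = v_2 − 3.1980·e_1 = (-2.6818, 1.6818, 0.2727, 1.6364).
‖u_2‖ = 3.5739, so e_2 = (-0.7504, 0.4706, 0.0763, 0.4579).
e_1·v_3 = 0.2132·(-2) + (-0.2132)·(-1) + 0.8528·(-2) + 0.4264·0 = -1.9188; e_2·v_3 = (-0.7504)·(-2) + 0.4706·(-1) + 0.0763·(-2) + 0.4579·0 = 0.8776.
u_3 = v_3 + 1.9188·e_1 − 0.8776·e_2 = (-0.9324, -1.8221, -0.4306, 0.4164).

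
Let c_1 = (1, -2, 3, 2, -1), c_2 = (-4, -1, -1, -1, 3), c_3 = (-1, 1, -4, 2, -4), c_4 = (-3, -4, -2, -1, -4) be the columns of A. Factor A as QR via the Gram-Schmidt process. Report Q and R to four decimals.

e_1 = c_1/‖c_1‖ = (1, -2, 3, 2, -1)/4.3589 = (0.2294, -0.4588, 0.6882, 0.4588, -0.2294).
r_{12} = e_1·c_2 = -2.2942.
u_2 = c_2 + 2.2942·e_1 = (-3.4737, -2.0526, 0.5789, 0.0526, 2.4737).
‖u_2‖ = 4.7683, so e_2 = (-0.7285, -0.4305, 0.1214, 0.0110, 0.5188).
r_{13} = e_1·c_3 = -1.6059; r_{23} = e_2·c_3 = -2.2407.
u_3 = c_3 + 1.6059·e_1 + 2.2407·e_2 = (-2.2639, -0.7014, -2.6227, 2.7616, -3.2060).
‖u_3‖ = 5.5137, so e_3 = (-0.4106, -0.1272, -0.4757, 0.5009, -0.5815).
r_{14} = e_1·c_4 = 0.2294; r_{24} = e_2·c_4 = 1.5784; r_{34} = e_3·c_4 = 4.5170.
u_4 = c_4 − 0.2294·e_1 − 1.5784·e_2 − 4.5170·e_3 = (-0.0481, -2.6407, -0.2009, -3.3851, -2.1397).
‖u_4‖ = 4.8013, so e_4 = (-0.0100, -0.5500, -0.0419, -0.7050, -0.4457).

Q = [[0.2294, -0.7285, -0.4106, -0.0100], [-0.4588, -0.4305, -0.1272, -0.5500], [0.6882, 0.1214, -0.4757, -0.0419], [0.4588, 0.0110, 0.5009, -0.7050], [-0.2294, 0.5188, -0.5815, -0.4457]], R = [[4.3589, -2.2942, -1.6059, 0.2294], [0.0000, 4.7683, -2.2407, 1.5784], [0.0000, 0.0000, 5.5137, 4.5170], [0.0000, 0.0000, 0.0000, 4.8013]]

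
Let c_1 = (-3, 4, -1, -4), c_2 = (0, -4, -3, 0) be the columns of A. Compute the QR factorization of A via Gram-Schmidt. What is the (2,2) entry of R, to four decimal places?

r_{22} = 4.5800

c_1 = (-3, 4, -1, -4); ‖c_1‖ = 6.4807, so e_1 = (-0.4629, 0.6172, -0.1543, -0.6172).
e_1·c_2 = (-0.4629)·0 + 0.6172·(-4) + (-0.1543)·(-3) + (-0.6172)·0 = -2.0059.
u_2 = c_2 + 2.0059·e_1 = (-0.9286, -2.7619, -3.3095, -1.2381).
r_{22} = ‖u_2‖ = 4.5800.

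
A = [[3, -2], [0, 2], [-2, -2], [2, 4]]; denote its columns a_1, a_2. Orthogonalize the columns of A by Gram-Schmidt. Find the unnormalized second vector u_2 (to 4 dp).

a_1 = (3, 0, -2, 2); ‖a_1‖ = 4.1231, so e_1 = (0.7276, 0.0000, -0.4851, 0.4851).
e_1·a_2 = 0.7276·(-2) + 0.0000·2 + (-0.4851)·(-2) + 0.4851·4 = 1.4552.
u_2 = a_2 − 1.4552·e_1 = (-3.0588, 2.0000, -1.2941, 3.2941).

u_2 = (-3.0588, 2.0000, -1.2941, 3.2941)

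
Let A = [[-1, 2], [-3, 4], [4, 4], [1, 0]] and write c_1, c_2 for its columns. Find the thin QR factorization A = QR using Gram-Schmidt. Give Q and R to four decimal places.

e_1 = c_1/‖c_1‖ = (-1, -3, 4, 1)/5.1962 = (-0.1925, -0.5774, 0.7698, 0.1925).
r_{12} = e_1·c_2 = 0.3849.
u_2 = c_2 − 0.3849·e_1 = (2.0741, 4.2222, 3.7037, -0.0741).
‖u_2‖ = 5.9876, so e_2 = (0.3464, 0.7052, 0.6186, -0.0124).

Q = [[-0.1925, 0.3464], [-0.5774, 0.7052], [0.7698, 0.6186], [0.1925, -0.0124]], R = [[5.1962, 0.3849], [0.0000, 5.9876]]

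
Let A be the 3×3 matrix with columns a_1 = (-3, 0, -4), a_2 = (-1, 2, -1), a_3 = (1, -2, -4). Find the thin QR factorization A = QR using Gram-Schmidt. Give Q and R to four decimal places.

a_1 = (-3, 0, -4); ‖a_1‖ = 5.0000, so e_1 = (-0.6000, 0.0000, -0.8000).
e_1·a_2 = (-0.6000)·(-1) + 0.0000·2 + (-0.8000)·(-1) = 1.4000.
u_2 = a_2 − 1.4000·e_1 = (-0.1600, 2.0000, 0.1200).
‖u_2‖ = 2.0100, so e_2 = (-0.0796, 0.9950, 0.0597).
e_1·a_3 = (-0.6000)·1 + 0.0000·(-2) + (-0.8000)·(-4) = 2.6000; e_2·a_3 = (-0.0796)·1 + 0.9950·(-2) + 0.0597·(-4) = -2.3085.
u_3 = a_3 − 2.6000·e_1 + 2.3085·e_2 = (2.3762, 0.2970, -1.7822).
‖u_3‖ = 2.9851, so e_3 = (0.7960, 0.0995, -0.5970).

Q = [[-0.6000, -0.0796, 0.7960], [0.0000, 0.9950, 0.0995], [-0.8000, 0.0597, -0.5970]], R = [[5.0000, 1.4000, 2.6000], [0.0000, 2.0100, -2.3085], [0.0000, 0.0000, 2.9851]]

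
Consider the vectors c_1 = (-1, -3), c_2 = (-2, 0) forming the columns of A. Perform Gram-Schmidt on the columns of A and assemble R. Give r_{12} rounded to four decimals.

e_1 = c_1/‖c_1‖ = (-1, -3)/3.1623 = (-0.3162, -0.9487).
r_{12} = e_1·c_2 = 0.6325.

r_{12} = 0.6325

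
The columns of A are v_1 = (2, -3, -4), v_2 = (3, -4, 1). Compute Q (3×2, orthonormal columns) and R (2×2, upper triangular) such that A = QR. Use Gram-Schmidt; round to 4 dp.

Q = [[0.3714, 0.4638], [-0.5571, -0.5817], [-0.7428, 0.6682]], R = [[5.3852, 2.5997], [0.0000, 4.3865]]

e_1 = v_1/‖v_1‖ = (2, -3, -4)/5.3852 = (0.3714, -0.5571, -0.7428).
r_{12} = e_1·v_2 = 2.5997.
u_2 = v_2 − 2.5997·e_1 = (2.0345, -2.5517, 2.9310).
‖u_2‖ = 4.3865, so e_2 = (0.4638, -0.5817, 0.6682).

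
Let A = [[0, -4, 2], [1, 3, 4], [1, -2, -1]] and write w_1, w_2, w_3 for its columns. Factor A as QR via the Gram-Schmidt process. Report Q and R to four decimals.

Q = [[0.0000, -0.7493, 0.6623], [0.7071, 0.4683, 0.5298], [0.7071, -0.4683, -0.5298]], R = [[1.4142, 0.7071, 2.1213], [0.0000, 5.3385, 0.8429], [0.0000, 0.0000, 3.9736]]

e_1 = w_1/‖w_1‖ = (0, 1, 1)/1.4142 = (0.0000, 0.7071, 0.7071).
r_{12} = e_1·w_2 = 0.7071.
u_2 = w_2 − 0.7071·e_1 = (-4.0000, 2.5000, -2.5000).
‖u_2‖ = 5.3385, so e_2 = (-0.7493, 0.4683, -0.4683).
r_{13} = e_1·w_3 = 2.1213; r_{23} = e_2·w_3 = 0.8429.
u_3 = w_3 − 2.1213·e_1 − 0.8429·e_2 = (2.6316, 2.1053, -2.1053).
‖u_3‖ = 3.9736, so e_3 = (0.6623, 0.5298, -0.5298).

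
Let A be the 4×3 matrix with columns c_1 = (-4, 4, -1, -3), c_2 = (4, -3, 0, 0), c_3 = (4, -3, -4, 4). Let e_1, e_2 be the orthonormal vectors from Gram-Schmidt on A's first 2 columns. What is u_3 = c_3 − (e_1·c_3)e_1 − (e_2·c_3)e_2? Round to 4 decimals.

e_1 = c_1/‖c_1‖ = (-4, 4, -1, -3)/6.4807 = (-0.6172, 0.6172, -0.1543, -0.4629).
r_{12} = e_1·c_2 = -4.3205.
u_2 = c_2 + 4.3205·e_1 = (1.3333, -0.3333, -0.6667, -2.0000).
‖u_2‖ = 2.5166, so e_2 = (0.5298, -0.1325, -0.2649, -0.7947).
r_{13} = e_1·c_3 = -5.5549; r_{23} = e_2·c_3 = 0.3974.
u_3 = c_3 + 5.5549·e_1 − 0.3974·e_2 = (0.3609, 0.4812, -4.7519, 1.7444).

u_3 = (0.3609, 0.4812, -4.7519, 1.7444)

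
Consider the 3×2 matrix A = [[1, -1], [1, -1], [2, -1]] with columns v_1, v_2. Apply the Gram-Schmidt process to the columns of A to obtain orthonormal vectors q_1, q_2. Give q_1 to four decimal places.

v_1 = (1, 1, 2); ‖v_1‖ = 2.4495, so q_1 = (0.4082, 0.4082, 0.8165).

q_1 = (0.4082, 0.4082, 0.8165)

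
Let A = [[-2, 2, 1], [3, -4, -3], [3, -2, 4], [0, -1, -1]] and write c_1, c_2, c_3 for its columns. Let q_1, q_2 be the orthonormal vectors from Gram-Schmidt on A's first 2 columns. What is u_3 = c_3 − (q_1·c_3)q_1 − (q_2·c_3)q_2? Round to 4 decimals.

u_3 = (1.0909, -0.4697, 1.1970, 1.6667)

q_1 = c_1/‖c_1‖ = (-2, 3, 3, 0)/4.6904 = (-0.4264, 0.6396, 0.6396, 0.0000).
r_{12} = q_1·c_2 = -4.6904.
u_2 = c_2 + 4.6904·q_1 = (0.0000, -1.0000, 1.0000, -1.0000).
‖u_2‖ = 1.7321, so q_2 = (0.0000, -0.5774, 0.5774, -0.5774).
r_{13} = q_1·c_3 = 0.2132; r_{23} = q_2·c_3 = 4.6188.
u_3 = c_3 − 0.2132·q_1 − 4.6188·q_2 = (1.0909, -0.4697, 1.1970, 1.6667).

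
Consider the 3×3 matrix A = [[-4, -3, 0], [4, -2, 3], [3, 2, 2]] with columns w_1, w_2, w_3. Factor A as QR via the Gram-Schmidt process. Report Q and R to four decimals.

e_1 = w_1/‖w_1‖ = (-4, 4, 3)/6.4031 = (-0.6247, 0.6247, 0.4685).
r_{12} = e_1·w_2 = 1.5617.
u_2 = w_2 − 1.5617·e_1 = (-2.0244, -2.9756, 1.2683).
‖u_2‖ = 3.8159, so e_2 = (-0.5305, -0.7798, 0.3324).
r_{13} = e_1·w_3 = 2.8111; r_{23} = e_2·w_3 = -1.6746.
u_3 = w_3 − 2.8111·e_1 + 1.6746·e_2 = (0.8677, -0.0620, 1.2395).
‖u_3‖ = 1.5143, so e_3 = (0.5730, -0.0409, 0.8185).

Q = [[-0.6247, -0.5305, 0.5730], [0.6247, -0.7798, -0.0409], [0.4685, 0.3324, 0.8185]], R = [[6.4031, 1.5617, 2.8111], [0.0000, 3.8159, -1.6746], [0.0000, 0.0000, 1.5143]]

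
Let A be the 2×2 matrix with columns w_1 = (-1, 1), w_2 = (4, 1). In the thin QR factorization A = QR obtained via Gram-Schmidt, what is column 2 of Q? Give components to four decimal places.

w_1 = (-1, 1); ‖w_1‖ = 1.4142, so e_1 = (-0.7071, 0.7071).
e_1·w_2 = (-0.7071)·4 + 0.7071·1 = -2.1213.
u_2 = w_2 + 2.1213·e_1 = (2.5000, 2.5000).
‖u_2‖ = 3.5355, so e_2 = (0.7071, 0.7071).

e_2 = (0.7071, 0.7071)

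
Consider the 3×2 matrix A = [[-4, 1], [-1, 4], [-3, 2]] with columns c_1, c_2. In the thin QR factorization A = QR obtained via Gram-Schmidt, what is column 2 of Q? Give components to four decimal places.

q_2 = (-0.3145, 0.9435, 0.1048)

c_1 = (-4, -1, -3); ‖c_1‖ = 5.0990, so q_1 = (-0.7845, -0.1961, -0.5883).
q_1·c_2 = (-0.7845)·1 + (-0.1961)·4 + (-0.5883)·2 = -2.7456.
u_2 = c_2 + 2.7456·q_1 = (-1.1538, 3.4615, 0.3846).
‖u_2‖ = 3.6690, so q_2 = (-0.3145, 0.9435, 0.1048).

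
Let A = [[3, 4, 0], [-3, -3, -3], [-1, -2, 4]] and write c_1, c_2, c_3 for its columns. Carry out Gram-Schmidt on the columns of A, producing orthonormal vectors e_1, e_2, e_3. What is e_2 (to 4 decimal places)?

c_1 = (3, -3, -1); ‖c_1‖ = 4.3589, so e_1 = (0.6882, -0.6882, -0.2294).
e_1·c_2 = 0.6882·4 + (-0.6882)·(-3) + (-0.2294)·(-2) = 5.2766.
u_2 = c_2 − 5.2766·e_1 = (0.3684, 0.6316, -0.7895).
‖u_2‖ = 1.0761, so e_2 = (0.3424, 0.5869, -0.7337).

e_2 = (0.3424, 0.5869, -0.7337)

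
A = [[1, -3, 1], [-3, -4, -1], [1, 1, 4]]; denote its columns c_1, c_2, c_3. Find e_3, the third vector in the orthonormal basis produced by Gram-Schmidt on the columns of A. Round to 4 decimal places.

e_3 = (-0.0733, 0.2933, 0.9532)

e_1 = c_1/‖c_1‖ = (1, -3, 1)/3.3166 = (0.3015, -0.9045, 0.3015).
r_{12} = e_1·c_2 = 3.0151.
u_2 = c_2 − 3.0151·e_1 = (-3.9091, -1.2727, 0.0909).
‖u_2‖ = 4.1121, so e_2 = (-0.9506, -0.3095, 0.0221).
r_{13} = e_1·c_3 = 2.4121; r_{23} = e_2·c_3 = -0.5527.
u_3 = c_3 − 2.4121·e_1 + 0.5527·e_2 = (-0.2527, 1.0108, 3.2849).
‖u_3‖ = 3.4462, so e_3 = (-0.0733, 0.2933, 0.9532).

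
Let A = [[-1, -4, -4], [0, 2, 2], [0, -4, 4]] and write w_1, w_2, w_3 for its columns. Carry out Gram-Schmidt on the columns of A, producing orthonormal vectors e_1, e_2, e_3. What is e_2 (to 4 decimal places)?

w_1 = (-1, 0, 0); ‖w_1‖ = 1.0000, so e_1 = (-1.0000, 0.0000, 0.0000).
e_1·w_2 = (-1.0000)·(-4) + 0.0000·2 + 0.0000·(-4) = 4.0000.
u_2 = w_2 − 4.0000·e_1 = (0.0000, 2.0000, -4.0000).
‖u_2‖ = 4.4721, so e_2 = (0.0000, 0.4472, -0.8944).

e_2 = (0.0000, 0.4472, -0.8944)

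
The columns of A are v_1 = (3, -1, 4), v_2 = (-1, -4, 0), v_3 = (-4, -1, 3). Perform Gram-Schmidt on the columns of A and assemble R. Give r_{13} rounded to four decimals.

v_1 = (3, -1, 4); ‖v_1‖ = 5.0990, so e_1 = (0.5883, -0.1961, 0.7845).
r_{13} = e_1·v_3 = 0.1961.

r_{13} = 0.1961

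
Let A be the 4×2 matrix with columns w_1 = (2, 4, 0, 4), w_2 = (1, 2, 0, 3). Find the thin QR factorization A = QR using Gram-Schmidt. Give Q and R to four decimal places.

Q = [[0.3333, -0.2981], [0.6667, -0.5963], [0.0000, 0.0000], [0.6667, 0.7454]], R = [[6.0000, 3.6667], [0.0000, 0.7454]]

w_1 = (2, 4, 0, 4); ‖w_1‖ = 6.0000, so e_1 = (0.3333, 0.6667, 0.0000, 0.6667).
e_1·w_2 = 0.3333·1 + 0.6667·2 + 0.0000·0 + 0.6667·3 = 3.6667.
u_2 = w_2 − 3.6667·e_1 = (-0.2222, -0.4444, 0.0000, 0.5556).
‖u_2‖ = 0.7454, so e_2 = (-0.2981, -0.5963, 0.0000, 0.7454).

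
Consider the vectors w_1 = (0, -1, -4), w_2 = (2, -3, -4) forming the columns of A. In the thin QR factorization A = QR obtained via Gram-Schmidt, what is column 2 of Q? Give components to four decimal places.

e_1 = w_1/‖w_1‖ = (0, -1, -4)/4.1231 = (0.0000, -0.2425, -0.9701).
r_{12} = e_1·w_2 = 4.6082.
u_2 = w_2 − 4.6082·e_1 = (2.0000, -1.8824, 0.4706).
‖u_2‖ = 2.7865, so e_2 = (0.7177, -0.6755, 0.1689).

e_2 = (0.7177, -0.6755, 0.1689)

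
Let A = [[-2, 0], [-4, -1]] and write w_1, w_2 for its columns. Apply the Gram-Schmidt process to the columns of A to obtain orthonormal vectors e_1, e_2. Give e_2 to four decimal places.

e_1 = w_1/‖w_1‖ = (-2, -4)/4.4721 = (-0.4472, -0.8944).
r_{12} = e_1·w_2 = 0.8944.
u_2 = w_2 − 0.8944·e_1 = (0.4000, -0.2000).
‖u_2‖ = 0.4472, so e_2 = (0.8944, -0.4472).

e_2 = (0.8944, -0.4472)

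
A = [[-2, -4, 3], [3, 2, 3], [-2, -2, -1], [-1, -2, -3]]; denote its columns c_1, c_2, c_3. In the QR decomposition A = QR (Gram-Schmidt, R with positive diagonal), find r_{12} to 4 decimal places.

r_{12} = 4.7140

c_1 = (-2, 3, -2, -1); ‖c_1‖ = 4.2426, so e_1 = (-0.4714, 0.7071, -0.4714, -0.2357).
r_{12} = e_1·c_2 = 4.7140.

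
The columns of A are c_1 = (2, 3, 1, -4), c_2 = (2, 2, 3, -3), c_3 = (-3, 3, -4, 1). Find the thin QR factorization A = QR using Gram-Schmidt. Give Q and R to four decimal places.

Q = [[0.3651, 0.1466, -0.5815], [0.5477, -0.2200, 0.7245], [0.1826, 0.9532, 0.2097], [-0.7303, 0.1466, 0.3050]], R = [[5.4772, 4.5644, -0.9129], [0.0000, 2.2730, -4.7660], [0.0000, 0.0000, 3.3840]]

c_1 = (2, 3, 1, -4); ‖c_1‖ = 5.4772, so e_1 = (0.3651, 0.5477, 0.1826, -0.7303).
e_1·c_2 = 0.3651·2 + 0.5477·2 + 0.1826·3 + (-0.7303)·(-3) = 4.5644.
u_2 = c_2 − 4.5644·e_1 = (0.3333, -0.5000, 2.1667, 0.3333).
‖u_2‖ = 2.2730, so e_2 = (0.1466, -0.2200, 0.9532, 0.1466).
e_1·c_3 = 0.3651·(-3) + 0.5477·3 + 0.1826·(-4) + (-0.7303)·1 = -0.9129; e_2·c_3 = 0.1466·(-3) + (-0.2200)·3 + 0.9532·(-4) + 0.1466·1 = -4.7660.
u_3 = c_3 + 0.9129·e_1 + 4.7660·e_2 = (-1.9677, 2.4516, 0.7097, 1.0323).
‖u_3‖ = 3.3840, so e_3 = (-0.5815, 0.7245, 0.2097, 0.3050).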